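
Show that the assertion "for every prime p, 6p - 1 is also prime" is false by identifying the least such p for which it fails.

We need the least prime p for which 6p - 1 is not prime.
The first 4 eligible values, up to p = 7, all satisfy the conclusion.
p = 11: 6p - 1 = 65 = 5 × 13, not prime.

p = 11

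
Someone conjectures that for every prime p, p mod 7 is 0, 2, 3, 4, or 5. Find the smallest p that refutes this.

p = 13

A counterexample is any prime p such that the claim fails; we check each in order.
p = 2: 2 mod 7 = 2.
p = 3: 3 mod 7 = 3.
p = 5: 5 mod 7 = 5.
p = 7: 7 mod 7 = 0.
p = 11: 11 mod 7 = 4.
p = 13: 13 mod 7 = 6 — not in {0, 2, 3, 4, 5}.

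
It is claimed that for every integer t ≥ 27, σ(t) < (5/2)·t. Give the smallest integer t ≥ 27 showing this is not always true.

For t = 27, 28, 29, 30, 31, 32, 33, 34, 35 the conclusion holds.
t = 36: σ(36) = 91; 91 ≥ 90.

t = 36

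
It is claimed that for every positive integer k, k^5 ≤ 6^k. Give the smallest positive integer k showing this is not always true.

k = 3

For k = 1, 2 the conclusion holds.
k = 3: k^5 = 243 and 6^k = 216, so 243 > 216.
Hence k = 3 is a counterexample.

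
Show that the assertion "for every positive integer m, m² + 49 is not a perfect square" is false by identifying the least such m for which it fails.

Check each positive integer m in order until m² + 49 is a perfect square.
For m = 1, 2, 3, 4, …, 21, 22, 23 the conclusion holds.
m = 24: 24² + 49 = 625 = 25², a perfect square.
So m = 24 is the smallest counterexample.

m = 24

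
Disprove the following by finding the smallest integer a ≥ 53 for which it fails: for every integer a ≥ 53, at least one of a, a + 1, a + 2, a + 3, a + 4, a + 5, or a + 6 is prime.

We need the least integer a ≥ 53 for which a, a + 1, a + 2, a + 3, a + 4, a + 5, a + 6 are all composite.
The first 37 eligible values, up to a = 89, all satisfy the conclusion.
a = 90: 90 = 2 × 45; 91 = 7 × 13; 92 = 2 × 46; 93 = 3 × 31; 94 = 2 × 47; 95 = 5 × 19; 96 = 2 × 48 — all composite.
Thus a = 90 disproves the claim, and no smaller a works.

a = 90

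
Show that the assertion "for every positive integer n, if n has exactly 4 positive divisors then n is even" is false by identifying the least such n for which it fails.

n = 15

Check each positive integer n in order until n has exactly 4 positive divisors but n is odd.
The first 4 eligible values, up to n = 14, all satisfy the conclusion.
n = 15: divisors of 15: 1, 3, 5, 15; 15 is odd.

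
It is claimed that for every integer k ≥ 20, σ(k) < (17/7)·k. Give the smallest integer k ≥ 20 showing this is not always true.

A counterexample is any integer k ≥ 20 such that the claim fails; we check each in order.
k = 20: σ(20) = 42; 42 < 340/7.
k = 21: σ(21) = 32; 32 < 51.
k = 22: σ(22) = 36; 36 < 374/7.
k = 23: σ(23) = 24; 24 < 391/7.
k = 24: σ(24) = 60; 60 ≥ 408/7.
Thus k = 24 disproves the claim, and no smaller k works.

k = 24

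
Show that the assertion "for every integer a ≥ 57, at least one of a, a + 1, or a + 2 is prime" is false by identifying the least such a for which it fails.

We need the least integer a ≥ 57 for which a, a + 1, a + 2 are all composite.
For a = 57, 58, 59, 60, 61 the conclusion holds.
a = 62: 62 = 2 × 31; 63 = 3 × 21; 64 = 2 × 32 — all composite.

a = 62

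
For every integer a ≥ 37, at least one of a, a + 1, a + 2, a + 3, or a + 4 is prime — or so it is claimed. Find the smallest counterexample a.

Check each integer a ≥ 37 in order until a, a + 1, a + 2, a + 3, a + 4 are all composite.
For a = 37, 38, 39, 40, …, 45, 46, 47 the conclusion holds.
a = 48: 48 = 2 × 24; 49 = 7 × 7; 50 = 2 × 25; 51 = 3 × 17; 52 = 2 × 26 — all composite.

a = 48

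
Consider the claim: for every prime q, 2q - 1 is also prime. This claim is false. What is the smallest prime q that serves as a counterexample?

A counterexample is any prime q such that 2q - 1 is not prime; we check each in order.
q = 2: 2q - 1 = 3, prime.
q = 3: 2q - 1 = 5, prime.
q = 5: 2q - 1 = 9 = 3 × 3, not prime.
Hence q = 5 is a counterexample.

q = 5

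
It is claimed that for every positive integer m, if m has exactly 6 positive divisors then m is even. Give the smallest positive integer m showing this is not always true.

For m = 12, 18, 20, 28, 32, 44 the conclusion holds.
m = 45: divisors of 45: 1, 3, 5, 9, 15, 45; 45 is odd.
Thus m = 45 disproves the claim, and no smaller m works.

m = 45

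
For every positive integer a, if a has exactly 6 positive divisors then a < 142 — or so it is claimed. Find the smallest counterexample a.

a = 147

We need the least positive integer a for which a has exactly 6 positive divisors but the claim fails.
The first 19 eligible values, up to a = 124, all satisfy the conclusion.
a = 147: τ(147) = 6; 147 ≥ 142.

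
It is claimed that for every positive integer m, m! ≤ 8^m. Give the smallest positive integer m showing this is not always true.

For m = 1, 2, 3, 4, …, 17, 18, 19 the conclusion holds.
m = 20: m! = 2432902008176640000 and 8^m = 1152921504606846976, so 2432902008176640000 > 1152921504606846976.

m = 20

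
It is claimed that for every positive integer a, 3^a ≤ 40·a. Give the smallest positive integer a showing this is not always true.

a = 5

The first 4 eligible values, up to a = 4, all satisfy the conclusion.
a = 5: 3^a = 243 and 40·a = 200, so 243 > 200.
Hence a = 5 is a counterexample.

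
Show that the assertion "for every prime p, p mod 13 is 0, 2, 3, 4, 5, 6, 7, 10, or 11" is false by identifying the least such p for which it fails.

The first 14 eligible values, up to p = 43, all satisfy the conclusion.
p = 47: 47 mod 13 = 8 — not in {0, 2, 3, 4, 5, 6, 7, 10, 11}.

p = 47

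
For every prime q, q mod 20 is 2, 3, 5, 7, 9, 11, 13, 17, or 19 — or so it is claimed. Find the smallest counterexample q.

q = 41

We need the least prime q for which the claim fails.
The first 12 eligible values, up to q = 37, all satisfy the conclusion.
q = 41: 41 mod 20 = 1 — not in {2, 3, 5, 7, 9, 11, 13, 17, 19}.
Hence q = 41 is a counterexample.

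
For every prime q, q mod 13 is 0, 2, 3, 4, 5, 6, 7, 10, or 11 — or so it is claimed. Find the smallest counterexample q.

q = 47

For q = 2, 3, 5, 7, …, 37, 41, 43 the conclusion holds.
q = 47: 47 mod 13 = 8 — not in {0, 2, 3, 4, 5, 6, 7, 10, 11}.
Hence q = 47 is a counterexample.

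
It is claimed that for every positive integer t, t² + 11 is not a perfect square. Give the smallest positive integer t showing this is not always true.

t = 5

t = 1: 1² + 11 = 12, not a perfect square.
t = 2: 2² + 11 = 15, not a perfect square.
t = 3: 3² + 11 = 20, not a perfect square.
t = 4: 4² + 11 = 27, not a perfect square.
t = 5: 5² + 11 = 36 = 6², a perfect square.
Thus t = 5 disproves the claim, and no smaller t works.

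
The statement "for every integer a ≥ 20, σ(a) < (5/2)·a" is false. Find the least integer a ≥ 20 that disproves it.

a = 24

Check each integer a ≥ 20 in order until the claim fails.
The first 4 eligible values, up to a = 23, all satisfy the conclusion.
a = 24: σ(24) = 60; 60 ≥ 60.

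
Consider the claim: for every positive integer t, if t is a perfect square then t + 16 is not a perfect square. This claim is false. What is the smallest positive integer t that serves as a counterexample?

We need the least positive integer t for which t is a perfect square but t + 16 is a perfect square.
t = 1: 1 + 16 = 17, not a perfect square.
t = 4: 4 + 16 = 20, not a perfect square.
t = 9: 9 = 3² and 9 + 16 = 25 = 5².
Thus t = 9 disproves the claim, and no smaller t works.

t = 9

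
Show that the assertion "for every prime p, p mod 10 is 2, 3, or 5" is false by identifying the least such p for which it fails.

p = 7

Check each prime p in order until the claim fails.
For p = 2, 3, 5 the conclusion holds.
p = 7: 7 mod 10 = 7 — not in {2, 3, 5}.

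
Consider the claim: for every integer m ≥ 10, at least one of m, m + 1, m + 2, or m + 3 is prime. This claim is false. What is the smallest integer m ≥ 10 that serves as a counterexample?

m = 24

Check each integer m ≥ 10 in order until m, m + 1, m + 2, m + 3 are all composite.
For m = 10, 11, 12, 13, …, 21, 22, 23 the conclusion holds.
m = 24: 24 = 2 × 12; 25 = 5 × 5; 26 = 2 × 13; 27 = 3 × 9 — all composite.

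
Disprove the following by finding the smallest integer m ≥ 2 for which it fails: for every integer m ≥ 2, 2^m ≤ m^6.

m = 30

For m = 2, 3, 4, 5, …, 27, 28, 29 the conclusion holds.
m = 30: 2^m = 1073741824 and m^6 = 729000000, so 1073741824 > 729000000.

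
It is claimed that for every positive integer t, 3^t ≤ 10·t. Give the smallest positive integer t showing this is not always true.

t = 4

A counterexample is any positive integer t such that 3^t > 10·t; we check each in order.
t = 1: 3^t = 3 and 10·t = 10, so 3 ≤ 10.
t = 2: 3^t = 9 and 10·t = 20, so 9 ≤ 20.
t = 3: 3^t = 27 and 10·t = 30, so 27 ≤ 30.
t = 4: 3^t = 81 and 10·t = 40, so 81 > 40.
So t = 4 is the smallest counterexample.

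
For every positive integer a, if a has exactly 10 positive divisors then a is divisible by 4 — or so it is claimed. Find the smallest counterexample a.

A counterexample is any positive integer a such that a has exactly 10 positive divisors but a is not divisible by 4; we check each in order.
a = 48: τ(48) = 10; 48 mod 4 = 0.
a = 80: τ(80) = 10; 80 mod 4 = 0.
a = 112: τ(112) = 10; 112 mod 4 = 0.
a = 162: τ(162) = 10; 162 mod 4 = 2.

a = 162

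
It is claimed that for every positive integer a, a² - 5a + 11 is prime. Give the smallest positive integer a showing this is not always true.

a = 7

We need the least positive integer a for which a² - 5a + 11 is not prime.
For a = 1, 2, 3, 4, 5, 6 the conclusion holds.
a = 7: a² - 5a + 11 = 25 = 5 × 5, composite.
Thus a = 7 disproves the claim, and no smaller a works.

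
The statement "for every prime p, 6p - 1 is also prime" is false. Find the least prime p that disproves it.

A counterexample is any prime p such that 6p - 1 is not prime; we check each in order.
p = 2: 6p - 1 = 11, prime.
p = 3: 6p - 1 = 17, prime.
p = 5: 6p - 1 = 29, prime.
p = 7: 6p - 1 = 41, prime.
p = 11: 6p - 1 = 65 = 5 × 13, not prime.
So p = 11 is the smallest counterexample.

p = 11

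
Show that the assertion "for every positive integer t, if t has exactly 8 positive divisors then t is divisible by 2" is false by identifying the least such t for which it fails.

For t = 24, 30, 40, 42, …, 88, 102, 104 the conclusion holds.
t = 105: τ(105) = 8; 105 mod 2 = 1.
Hence t = 105 is a counterexample.

t = 105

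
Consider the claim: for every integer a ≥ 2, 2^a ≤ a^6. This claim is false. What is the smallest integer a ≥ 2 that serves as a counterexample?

a = 30

For a = 2, 3, 4, 5, …, 27, 28, 29 the conclusion holds.
a = 30: 2^a = 1073741824 and a^6 = 729000000, so 1073741824 > 729000000.
Thus a = 30 disproves the claim, and no smaller a works.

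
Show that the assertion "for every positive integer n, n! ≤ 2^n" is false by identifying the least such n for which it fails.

n = 4

A counterexample is any positive integer n such that n! > 2^n; we check each in order.
For n = 1, 2, 3 the conclusion holds.
n = 4: n! = 24 and 2^n = 16, so 24 > 16.
So n = 4 is the smallest counterexample.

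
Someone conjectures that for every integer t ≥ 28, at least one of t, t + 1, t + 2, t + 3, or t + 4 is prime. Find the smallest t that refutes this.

t = 32

t = 28: 29 is prime.
t = 29: 29 is prime.
t = 30: 31 is prime.
t = 31: 31 is prime.
t = 32: 32 = 2 × 16; 33 = 3 × 11; 34 = 2 × 17; 35 = 5 × 7; 36 = 2 × 18 — all composite.
So t = 32 is the smallest counterexample.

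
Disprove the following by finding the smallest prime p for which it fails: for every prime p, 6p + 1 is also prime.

We need the least prime p for which 6p + 1 is not prime.
The first 7 eligible values, up to p = 17, all satisfy the conclusion.
p = 19: 6p + 1 = 115 = 5 × 23, not prime.
Thus p = 19 disproves the claim, and no smaller p works.

p = 19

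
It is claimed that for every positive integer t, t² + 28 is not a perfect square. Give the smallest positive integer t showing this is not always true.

The first 5 eligible values, up to t = 5, all satisfy the conclusion.
t = 6: 6² + 28 = 64 = 8², a perfect square.
So t = 6 is the smallest counterexample.

t = 6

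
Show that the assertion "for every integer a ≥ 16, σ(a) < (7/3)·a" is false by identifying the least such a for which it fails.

a = 24

We need the least integer a ≥ 16 for which the claim fails.
a = 16: σ(16) = 31; 31 < 112/3.
a = 17: σ(17) = 18; 18 < 119/3.
a = 18: σ(18) = 39; 39 < 42.
a = 19: σ(19) = 20; 20 < 133/3.
a = 20: σ(20) = 42; 42 < 140/3.
a = 21: σ(21) = 32; 32 < 49.
a = 22: σ(22) = 36; 36 < 154/3.
a = 23: σ(23) = 24; 24 < 161/3.
a = 24: σ(24) = 60; 60 ≥ 56.
Hence a = 24 is a counterexample.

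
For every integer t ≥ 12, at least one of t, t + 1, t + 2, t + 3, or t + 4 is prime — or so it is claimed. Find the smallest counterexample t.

We need the least integer t ≥ 12 for which t, t + 1, t + 2, t + 3, t + 4 are all composite.
For t = 12, 13, 14, 15, …, 21, 22, 23 the conclusion holds.
t = 24: 24 = 2 × 12; 25 = 5 × 5; 26 = 2 × 13; 27 = 3 × 9; 28 = 2 × 14 — all composite.

t = 24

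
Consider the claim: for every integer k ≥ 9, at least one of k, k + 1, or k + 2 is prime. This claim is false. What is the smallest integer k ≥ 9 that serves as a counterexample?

k = 14

We need the least integer k ≥ 9 for which k, k + 1, k + 2 are all composite.
For k = 9, 10, 11, 12, 13 the conclusion holds.
k = 14: 14 = 2 × 7; 15 = 3 × 5; 16 = 2 × 8 — all composite.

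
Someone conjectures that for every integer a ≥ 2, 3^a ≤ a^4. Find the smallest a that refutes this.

A counterexample is any integer a ≥ 2 such that 3^a > a^4; we check each in order.
For a = 2, 3, 4, 5, 6, 7 the conclusion holds.
a = 8: 3^a = 6561 and a^4 = 4096, so 6561 > 4096.

a = 8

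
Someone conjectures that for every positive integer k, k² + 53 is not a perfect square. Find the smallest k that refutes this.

Check each positive integer k in order until k² + 53 is a perfect square.
The first 25 eligible values, up to k = 25, all satisfy the conclusion.
k = 26: 26² + 53 = 729 = 27², a perfect square.
Hence k = 26 is a counterexample.

k = 26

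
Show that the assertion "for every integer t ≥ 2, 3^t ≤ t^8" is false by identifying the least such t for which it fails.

For t = 2, 3, 4, 5, …, 20, 21, 22 the conclusion holds.
t = 23: 3^t = 94143178827 and t^8 = 78310985281, so 94143178827 > 78310985281.

t = 23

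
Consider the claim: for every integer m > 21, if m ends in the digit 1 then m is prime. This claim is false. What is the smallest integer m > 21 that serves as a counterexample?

m = 51

Check each integer m > 21 in order until m ends in the digit 1 but m is not prime.
For m = 31, 41 the conclusion holds.
m = 51: 51 ends in 1; 51 = 3 × 17, composite.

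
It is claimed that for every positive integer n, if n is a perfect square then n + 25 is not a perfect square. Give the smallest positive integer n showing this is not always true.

A counterexample is any positive integer n such that n is a perfect square but n + 25 is a perfect square; we check each in order.
For n = 1, 4, 9, 16, …, 81, 100, 121 the conclusion holds.
n = 144: 144 = 12² and 144 + 25 = 169 = 13².

n = 144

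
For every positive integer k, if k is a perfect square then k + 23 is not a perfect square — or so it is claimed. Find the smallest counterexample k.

k = 121

A counterexample is any positive integer k such that k is a perfect square but k + 23 is a perfect square; we check each in order.
The first 10 eligible values, up to k = 100, all satisfy the conclusion.
k = 121: 121 = 11² and 121 + 23 = 144 = 12².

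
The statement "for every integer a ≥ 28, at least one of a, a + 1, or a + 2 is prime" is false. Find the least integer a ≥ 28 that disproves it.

a = 32

For a = 28, 29, 30, 31 the conclusion holds.
a = 32: 32 = 2 × 16; 33 = 3 × 11; 34 = 2 × 17 — all composite.
So a = 32 is the smallest counterexample.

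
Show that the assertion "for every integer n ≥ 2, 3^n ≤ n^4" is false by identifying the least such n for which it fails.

n = 2: 3^n = 9 and n^4 = 16, so 9 ≤ 16.
n = 3: 3^n = 27 and n^4 = 81, so 27 ≤ 81.
n = 4: 3^n = 81 and n^4 = 256, so 81 ≤ 256.
n = 5: 3^n = 243 and n^4 = 625, so 243 ≤ 625.
n = 6: 3^n = 729 and n^4 = 1296, so 729 ≤ 1296.
n = 7: 3^n = 2187 and n^4 = 2401, so 2187 ≤ 2401.
n = 8: 3^n = 6561 and n^4 = 4096, so 6561 > 4096.
So n = 8 is the smallest counterexample.

n = 8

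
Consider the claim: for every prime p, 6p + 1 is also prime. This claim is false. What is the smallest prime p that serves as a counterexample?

p = 19

The first 7 eligible values, up to p = 17, all satisfy the conclusion.
p = 19: 6p + 1 = 115 = 5 × 23, not prime.
Thus p = 19 disproves the claim, and no smaller p works.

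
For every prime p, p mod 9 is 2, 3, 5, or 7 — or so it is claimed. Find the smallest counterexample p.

Check each prime p in order until the claim fails.
p = 2: 2 mod 9 = 2.
p = 3: 3 mod 9 = 3.
p = 5: 5 mod 9 = 5.
p = 7: 7 mod 9 = 7.
p = 11: 11 mod 9 = 2.
p = 13: 13 mod 9 = 4 — not in {2, 3, 5, 7}.
Thus p = 13 disproves the claim, and no smaller p works.

p = 13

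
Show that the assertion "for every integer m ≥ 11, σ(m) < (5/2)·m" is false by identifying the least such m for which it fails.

We need the least integer m ≥ 11 for which the claim fails.
For m = 11, 12, 13, 14, …, 21, 22, 23 the conclusion holds.
m = 24: σ(24) = 60; 60 ≥ 60.
Thus m = 24 disproves the claim, and no smaller m works.

m = 24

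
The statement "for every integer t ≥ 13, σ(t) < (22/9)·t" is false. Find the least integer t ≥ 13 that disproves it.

t = 24

A counterexample is any integer t ≥ 13 such that the claim fails; we check each in order.
For t = 13, 14, 15, 16, …, 21, 22, 23 the conclusion holds.
t = 24: σ(24) = 60; 60 ≥ 176/3.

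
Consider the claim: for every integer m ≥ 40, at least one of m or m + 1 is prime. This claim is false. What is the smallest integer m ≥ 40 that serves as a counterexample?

A counterexample is any integer m ≥ 40 such that m, m + 1 are both composite; we check each in order.
For m = 40, 41, 42, 43 the conclusion holds.
m = 44: 44 = 2 × 22; 45 = 3 × 15 — both composite.

m = 44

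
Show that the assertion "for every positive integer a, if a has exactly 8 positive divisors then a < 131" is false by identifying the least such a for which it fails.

a = 135

We need the least positive integer a for which a has exactly 8 positive divisors but the claim fails.
The first 17 eligible values, up to a = 130, all satisfy the conclusion.
a = 135: τ(135) = 8; 135 ≥ 131.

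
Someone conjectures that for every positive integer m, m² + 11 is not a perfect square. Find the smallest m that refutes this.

A counterexample is any positive integer m such that m² + 11 is a perfect square; we check each in order.
For m = 1, 2, 3, 4 the conclusion holds.
m = 5: 5² + 11 = 36 = 6², a perfect square.

m = 5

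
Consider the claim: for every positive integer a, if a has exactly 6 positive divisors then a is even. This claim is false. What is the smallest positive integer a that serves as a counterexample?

We need the least positive integer a for which a has exactly 6 positive divisors but a is odd.
a = 12: divisors of 12: 1, 2, 3, 4, 6, 12; 12 is even.
a = 18: divisors of 18: 1, 2, 3, 6, 9, 18; 18 is even.
a = 20: divisors of 20: 1, 2, 4, 5, 10, 20; 20 is even.
a = 28: divisors of 28: 1, 2, 4, 7, 14, 28; 28 is even.
a = 32: divisors of 32: 1, 2, 4, 8, 16, 32; 32 is even.
a = 44: divisors of 44: 1, 2, 4, 11, 22, 44; 44 is even.
a = 45: divisors of 45: 1, 3, 5, 9, 15, 45; 45 is odd.

a = 45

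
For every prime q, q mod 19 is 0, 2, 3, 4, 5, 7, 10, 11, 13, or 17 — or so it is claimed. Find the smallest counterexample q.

q = 31

The first 10 eligible values, up to q = 29, all satisfy the conclusion.
q = 31: 31 mod 19 = 12 — not in {0, 2, 3, 4, 5, 7, 10, 11, 13, 17}.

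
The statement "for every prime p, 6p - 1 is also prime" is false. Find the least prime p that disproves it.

Check each prime p in order until 6p - 1 is not prime.
The first 4 eligible values, up to p = 7, all satisfy the conclusion.
p = 11: 6p - 1 = 65 = 5 × 13, not prime.

p = 11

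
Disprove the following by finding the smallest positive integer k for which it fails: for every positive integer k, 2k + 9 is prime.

Check each positive integer k in order until 2k + 9 is not prime.
k = 1: 2k + 9 = 11, prime.
k = 2: 2k + 9 = 13, prime.
k = 3: 2k + 9 = 15 = 3 × 5, composite.
Thus k = 3 disproves the claim, and no smaller k works.

k = 3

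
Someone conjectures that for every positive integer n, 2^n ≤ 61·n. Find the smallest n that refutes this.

A counterexample is any positive integer n such that 2^n > 61·n; we check each in order.
The first 9 eligible values, up to n = 9, all satisfy the conclusion.
n = 10: 2^n = 1024 and 61·n = 610, so 1024 > 610.
Hence n = 10 is a counterexample.

n = 10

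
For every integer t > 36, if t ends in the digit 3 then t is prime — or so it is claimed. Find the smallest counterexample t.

A counterexample is any integer t > 36 such that t ends in the digit 3 but t is not prime; we check each in order.
t = 43: 43 ends in 3 and is prime.
t = 53: 53 ends in 3 and is prime.
t = 63: 63 ends in 3; 63 = 3 × 21, composite.
So t = 63 is the smallest counterexample.

t = 63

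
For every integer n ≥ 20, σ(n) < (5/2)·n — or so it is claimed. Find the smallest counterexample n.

n = 24

We need the least integer n ≥ 20 for which the claim fails.
The first 4 eligible values, up to n = 23, all satisfy the conclusion.
n = 24: σ(24) = 60; 60 ≥ 60.
Hence n = 24 is a counterexample.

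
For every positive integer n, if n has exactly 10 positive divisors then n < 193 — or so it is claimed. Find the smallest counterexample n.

n = 208

Check each positive integer n in order until n has exactly 10 positive divisors but the claim fails.
n = 48: τ(48) = 10; 48 < 193.
n = 80: τ(80) = 10; 80 < 193.
n = 112: τ(112) = 10; 112 < 193.
n = 162: τ(162) = 10; 162 < 193.
n = 176: τ(176) = 10; 176 < 193.
n = 208: τ(208) = 10; 208 ≥ 193.
Thus n = 208 disproves the claim, and no smaller n works.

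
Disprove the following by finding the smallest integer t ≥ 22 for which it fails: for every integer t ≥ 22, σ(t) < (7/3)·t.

Check each integer t ≥ 22 in order until the claim fails.
t = 22: σ(22) = 36; 36 < 154/3.
t = 23: σ(23) = 24; 24 < 161/3.
t = 24: σ(24) = 60; 60 ≥ 56.
Hence t = 24 is a counterexample.

t = 24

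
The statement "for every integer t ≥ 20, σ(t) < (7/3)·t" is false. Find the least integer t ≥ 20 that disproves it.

t = 24

Check each integer t ≥ 20 in order until the claim fails.
For t = 20, 21, 22, 23 the conclusion holds.
t = 24: σ(24) = 60; 60 ≥ 56.
Hence t = 24 is a counterexample.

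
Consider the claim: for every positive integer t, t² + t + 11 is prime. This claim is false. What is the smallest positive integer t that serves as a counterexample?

t = 10

For t = 1, 2, 3, 4, 5, 6, 7, 8, 9 the conclusion holds.
t = 10: t² + t + 11 = 121 = 11 × 11, composite.
Thus t = 10 disproves the claim, and no smaller t works.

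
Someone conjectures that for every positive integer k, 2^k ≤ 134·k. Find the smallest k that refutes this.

A counterexample is any positive integer k such that 2^k > 134·k; we check each in order.
For k = 1, 2, 3, 4, 5, 6, 7, 8, 9, 10 the conclusion holds.
k = 11: 2^k = 2048 and 134·k = 1474, so 2048 > 1474.

k = 11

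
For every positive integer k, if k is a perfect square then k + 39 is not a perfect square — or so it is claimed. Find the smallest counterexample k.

k = 25

Check each positive integer k in order until k is a perfect square but k + 39 is a perfect square.
For k = 1, 4, 9, 16 the conclusion holds.
k = 25: 25 = 5² and 25 + 39 = 64 = 8².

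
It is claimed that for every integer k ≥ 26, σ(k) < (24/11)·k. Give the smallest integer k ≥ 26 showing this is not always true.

A counterexample is any integer k ≥ 26 such that the claim fails; we check each in order.
For k = 26, 27, 28, 29 the conclusion holds.
k = 30: σ(30) = 72; 72 ≥ 720/11.

k = 30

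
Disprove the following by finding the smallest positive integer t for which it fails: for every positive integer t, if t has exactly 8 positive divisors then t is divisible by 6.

Check each positive integer t in order until t has exactly 8 positive divisors but t is not divisible by 6.
t = 24: τ(24) = 8; 24 mod 6 = 0.
t = 30: τ(30) = 8; 30 mod 6 = 0.
t = 40: τ(40) = 8; 40 mod 6 = 4.

t = 40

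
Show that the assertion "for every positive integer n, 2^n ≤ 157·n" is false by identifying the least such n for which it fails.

n = 11

A counterexample is any positive integer n such that 2^n > 157·n; we check each in order.
For n = 1, 2, 3, 4, 5, 6, 7, 8, 9, 10 the conclusion holds.
n = 11: 2^n = 2048 and 157·n = 1727, so 2048 > 1727.
Thus n = 11 disproves the claim, and no smaller n works.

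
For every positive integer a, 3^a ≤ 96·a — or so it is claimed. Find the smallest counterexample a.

A counterexample is any positive integer a such that 3^a > 96·a; we check each in order.
For a = 1, 2, 3, 4, 5 the conclusion holds.
a = 6: 3^a = 729 and 96·a = 576, so 729 > 576.

a = 6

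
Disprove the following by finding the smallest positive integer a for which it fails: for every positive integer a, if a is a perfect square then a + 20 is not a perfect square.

a = 1: 1 + 20 = 21, not a perfect square.
a = 4: 4 + 20 = 24, not a perfect square.
a = 9: 9 + 20 = 29, not a perfect square.
a = 16: 16 = 4² and 16 + 20 = 36 = 6².

a = 16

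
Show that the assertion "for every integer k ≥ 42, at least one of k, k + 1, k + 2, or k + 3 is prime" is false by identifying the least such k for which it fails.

For k = 42, 43, 44, 45, 46, 47 the conclusion holds.
k = 48: 48 = 2 × 24; 49 = 7 × 7; 50 = 2 × 25; 51 = 3 × 17 — all composite.
Hence k = 48 is a counterexample.

k = 48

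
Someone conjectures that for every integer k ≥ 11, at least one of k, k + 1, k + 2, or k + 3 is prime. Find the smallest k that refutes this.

k = 24

We need the least integer k ≥ 11 for which k, k + 1, k + 2, k + 3 are all composite.
The first 13 eligible values, up to k = 23, all satisfy the conclusion.
k = 24: 24 = 2 × 12; 25 = 5 × 5; 26 = 2 × 13; 27 = 3 × 9 — all composite.
Hence k = 24 is a counterexample.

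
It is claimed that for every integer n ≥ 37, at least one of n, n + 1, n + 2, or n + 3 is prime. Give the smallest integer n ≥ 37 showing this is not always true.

n = 48

For n = 37, 38, 39, 40, …, 45, 46, 47 the conclusion holds.
n = 48: 48 = 2 × 24; 49 = 7 × 7; 50 = 2 × 25; 51 = 3 × 17 — all composite.
Thus n = 48 disproves the claim, and no smaller n works.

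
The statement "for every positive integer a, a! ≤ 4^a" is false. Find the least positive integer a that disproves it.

a = 9

We need the least positive integer a for which a! > 4^a.
For a = 1, 2, 3, 4, 5, 6, 7, 8 the conclusion holds.
a = 9: a! = 362880 and 4^a = 262144, so 362880 > 262144.
So a = 9 is the smallest counterexample.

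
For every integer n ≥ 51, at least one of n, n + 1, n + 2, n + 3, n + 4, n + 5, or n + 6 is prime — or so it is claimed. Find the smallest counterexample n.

n = 90

Check each integer n ≥ 51 in order until n, n + 1, n + 2, n + 3, n + 4, n + 5, n + 6 are all composite.
For n = 51, 52, 53, 54, …, 87, 88, 89 the conclusion holds.
n = 90: 90 = 2 × 45; 91 = 7 × 13; 92 = 2 × 46; 93 = 3 × 31; 94 = 2 × 47; 95 = 5 × 19; 96 = 2 × 48 — all composite.
Hence n = 90 is a counterexample.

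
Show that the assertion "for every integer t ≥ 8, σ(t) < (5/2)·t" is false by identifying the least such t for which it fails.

t = 24

A counterexample is any integer t ≥ 8 such that the claim fails; we check each in order.
For t = 8, 9, 10, 11, …, 21, 22, 23 the conclusion holds.
t = 24: σ(24) = 60; 60 ≥ 60.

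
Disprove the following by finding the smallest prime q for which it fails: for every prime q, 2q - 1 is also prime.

q = 5

We need the least prime q for which 2q - 1 is not prime.
q = 2: 2q - 1 = 3, prime.
q = 3: 2q - 1 = 5, prime.
q = 5: 2q - 1 = 9 = 3 × 3, not prime.
Thus q = 5 disproves the claim, and no smaller q works.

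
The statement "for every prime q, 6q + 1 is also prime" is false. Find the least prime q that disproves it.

q = 19

The first 7 eligible values, up to q = 17, all satisfy the conclusion.
q = 19: 6q + 1 = 115 = 5 × 23, not prime.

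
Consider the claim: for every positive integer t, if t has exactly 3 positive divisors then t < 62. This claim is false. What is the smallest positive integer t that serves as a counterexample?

Check each positive integer t in order until t has exactly 3 positive divisors but the claim fails.
t = 4: τ(4) = 3; 4 < 62.
t = 9: τ(9) = 3; 9 < 62.
t = 25: τ(25) = 3; 25 < 62.
t = 49: τ(49) = 3; 49 < 62.
t = 121: τ(121) = 3; 121 ≥ 62.

t = 121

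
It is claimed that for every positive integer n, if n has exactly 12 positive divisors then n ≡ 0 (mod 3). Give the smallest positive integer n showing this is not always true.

n = 140

We need the least positive integer n for which n has exactly 12 positive divisors but the claim fails.
The first 8 eligible values, up to n = 132, all satisfy the conclusion.
n = 140: τ(140) = 12; 140 ≡ 2 (mod 3).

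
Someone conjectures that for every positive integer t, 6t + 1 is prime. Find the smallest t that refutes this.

Check each positive integer t in order until 6t + 1 is not prime.
t = 1: 6t + 1 = 7, prime.
t = 2: 6t + 1 = 13, prime.
t = 3: 6t + 1 = 19, prime.
t = 4: 6t + 1 = 25 = 5 × 5, composite.

t = 4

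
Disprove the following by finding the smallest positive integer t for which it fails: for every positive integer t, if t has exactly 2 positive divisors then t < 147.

Check each positive integer t in order until t has exactly 2 positive divisors but the claim fails.
For t = 2, 3, 5, 7, …, 131, 137, 139 the conclusion holds.
t = 149: τ(149) = 2; 149 ≥ 147.

t = 149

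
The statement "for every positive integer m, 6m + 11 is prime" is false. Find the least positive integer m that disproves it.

m = 4

A counterexample is any positive integer m such that 6m + 11 is not prime; we check each in order.
For m = 1, 2, 3 the conclusion holds.
m = 4: 6m + 11 = 35 = 5 × 7, composite.
Hence m = 4 is a counterexample.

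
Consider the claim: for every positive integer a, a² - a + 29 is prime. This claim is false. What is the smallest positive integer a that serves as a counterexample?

a = 3

We need the least positive integer a for which a² - a + 29 is not prime.
a = 1: a² - a + 29 = 29, prime.
a = 2: a² - a + 29 = 31, prime.
a = 3: a² - a + 29 = 35 = 5 × 7, composite.
So a = 3 is the smallest counterexample.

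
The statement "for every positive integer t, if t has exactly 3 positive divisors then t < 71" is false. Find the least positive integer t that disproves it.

t = 121

Check each positive integer t in order until t has exactly 3 positive divisors but the claim fails.
The first 4 eligible values, up to t = 49, all satisfy the conclusion.
t = 121: τ(121) = 3; 121 ≥ 71.
Thus t = 121 disproves the claim, and no smaller t works.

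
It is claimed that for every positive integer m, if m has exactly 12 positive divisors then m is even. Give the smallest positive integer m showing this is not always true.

For m = 60, 72, 84, 90, …, 294, 306, 308 the conclusion holds.
m = 315: divisors of 315: 12 divisors; 315 is odd.

m = 315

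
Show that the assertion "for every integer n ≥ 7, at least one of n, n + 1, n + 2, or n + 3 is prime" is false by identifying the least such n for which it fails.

n = 24

Check each integer n ≥ 7 in order until n, n + 1, n + 2, n + 3 are all composite.
The first 17 eligible values, up to n = 23, all satisfy the conclusion.
n = 24: 24 = 2 × 12; 25 = 5 × 5; 26 = 2 × 13; 27 = 3 × 9 — all composite.
Hence n = 24 is a counterexample.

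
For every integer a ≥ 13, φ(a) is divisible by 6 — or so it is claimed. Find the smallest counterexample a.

a = 15

We need the least integer a ≥ 13 for which φ(a) is not divisible by 6.
For a = 13, 14 the conclusion holds.
a = 15: φ(15) = 8; 8 mod 6 = 2.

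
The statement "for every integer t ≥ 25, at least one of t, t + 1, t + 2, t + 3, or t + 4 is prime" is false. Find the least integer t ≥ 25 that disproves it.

t = 32

A counterexample is any integer t ≥ 25 such that t, t + 1, t + 2, t + 3, t + 4 are all composite; we check each in order.
t = 25: 29 is prime.
t = 26: 29 is prime.
t = 27: 29 is prime.
t = 28: 29 is prime.
t = 29: 29 is prime.
t = 30: 31 is prime.
t = 31: 31 is prime.
t = 32: 32 = 2 × 16; 33 = 3 × 11; 34 = 2 × 17; 35 = 5 × 7; 36 = 2 × 18 — all composite.
So t = 32 is the smallest counterexample.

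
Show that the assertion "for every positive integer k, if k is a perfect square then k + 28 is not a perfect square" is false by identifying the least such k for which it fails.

k = 36

Check each positive integer k in order until k is a perfect square but k + 28 is a perfect square.
k = 1: 1 + 28 = 29, not a perfect square.
k = 4: 4 + 28 = 32, not a perfect square.
k = 9: 9 + 28 = 37, not a perfect square.
k = 16: 16 + 28 = 44, not a perfect square.
k = 25: 25 + 28 = 53, not a perfect square.
k = 36: 36 = 6² and 36 + 28 = 64 = 8².
So k = 36 is the smallest counterexample.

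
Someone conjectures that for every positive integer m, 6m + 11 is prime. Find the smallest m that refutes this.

We need the least positive integer m for which 6m + 11 is not prime.
For m = 1, 2, 3 the conclusion holds.
m = 4: 6m + 11 = 35 = 5 × 7, composite.
Hence m = 4 is a counterexample.

m = 4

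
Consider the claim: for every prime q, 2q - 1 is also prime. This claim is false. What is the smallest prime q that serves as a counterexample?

q = 5

For q = 2, 3 the conclusion holds.
q = 5: 2q - 1 = 9 = 3 × 3, not prime.
Thus q = 5 disproves the claim, and no smaller q works.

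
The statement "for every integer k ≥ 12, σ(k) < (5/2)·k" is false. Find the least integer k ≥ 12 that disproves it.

We need the least integer k ≥ 12 for which the claim fails.
For k = 12, 13, 14, 15, …, 21, 22, 23 the conclusion holds.
k = 24: σ(24) = 60; 60 ≥ 60.
Thus k = 24 disproves the claim, and no smaller k works.

k = 24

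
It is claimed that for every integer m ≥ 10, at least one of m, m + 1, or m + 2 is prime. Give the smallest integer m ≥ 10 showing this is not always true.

Check each integer m ≥ 10 in order until m, m + 1, m + 2 are all composite.
The first 4 eligible values, up to m = 13, all satisfy the conclusion.
m = 14: 14 = 2 × 7; 15 = 3 × 5; 16 = 2 × 8 — all composite.
Hence m = 14 is a counterexample.

m = 14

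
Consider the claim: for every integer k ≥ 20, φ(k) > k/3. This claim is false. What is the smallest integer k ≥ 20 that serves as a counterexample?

k = 24

Check each integer k ≥ 20 in order until the claim fails.
k = 20: φ(20) = 8 and 20/3 = 20/3, so φ(20) > 20/3.
k = 21: φ(21) = 12 and 21/3 = 7, so φ(21) > 21/3.
k = 22: φ(22) = 10 and 22/3 = 22/3, so φ(22) > 22/3.
k = 23: φ(23) = 22 and 23/3 = 23/3, so φ(23) > 23/3.
k = 24: φ(24) = 8 and 24/3 = 8, so φ(24) ≤ 24/3.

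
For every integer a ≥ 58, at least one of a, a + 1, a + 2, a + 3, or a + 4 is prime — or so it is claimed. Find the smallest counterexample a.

A counterexample is any integer a ≥ 58 such that a, a + 1, a + 2, a + 3, a + 4 are all composite; we check each in order.
a = 58: 59 is prime.
a = 59: 59 is prime.
a = 60: 61 is prime.
a = 61: 61 is prime.
a = 62: 62 = 2 × 31; 63 = 3 × 21; 64 = 2 × 32; 65 = 5 × 13; 66 = 2 × 33 — all composite.
Hence a = 62 is a counterexample.

a = 62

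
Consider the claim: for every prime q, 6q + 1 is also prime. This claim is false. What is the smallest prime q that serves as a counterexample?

q = 19

A counterexample is any prime q such that 6q + 1 is not prime; we check each in order.
q = 2: 6q + 1 = 13, prime.
q = 3: 6q + 1 = 19, prime.
q = 5: 6q + 1 = 31, prime.
q = 7: 6q + 1 = 43, prime.
q = 11: 6q + 1 = 67, prime.
q = 13: 6q + 1 = 79, prime.
q = 17: 6q + 1 = 103, prime.
q = 19: 6q + 1 = 115 = 5 × 23, not prime.
Thus q = 19 disproves the claim, and no smaller q works.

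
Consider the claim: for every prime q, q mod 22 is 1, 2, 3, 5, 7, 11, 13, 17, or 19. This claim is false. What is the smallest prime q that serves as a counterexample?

Check each prime q in order until the claim fails.
For q = 2, 3, 5, 7, 11, 13, 17, 19, 23, 29 the conclusion holds.
q = 31: 31 mod 22 = 9 — not in {1, 2, 3, 5, 7, 11, 13, 17, 19}.
Thus q = 31 disproves the claim, and no smaller q works.

q = 31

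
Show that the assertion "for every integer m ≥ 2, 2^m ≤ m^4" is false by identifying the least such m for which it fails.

We need the least integer m ≥ 2 for which 2^m > m^4.
For m = 2, 3, 4, 5, …, 14, 15, 16 the conclusion holds.
m = 17: 2^m = 131072 and m^4 = 83521, so 131072 > 83521.
So m = 17 is the smallest counterexample.

m = 17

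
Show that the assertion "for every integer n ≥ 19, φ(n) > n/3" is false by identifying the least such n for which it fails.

Check each integer n ≥ 19 in order until the claim fails.
The first 5 eligible values, up to n = 23, all satisfy the conclusion.
n = 24: φ(24) = 8 and 24/3 = 8, so φ(24) ≤ 24/3.

n = 24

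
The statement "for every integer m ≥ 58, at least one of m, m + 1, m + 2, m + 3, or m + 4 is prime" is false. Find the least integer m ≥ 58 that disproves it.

m = 62

m = 58: 59 is prime.
m = 59: 59 is prime.
m = 60: 61 is prime.
m = 61: 61 is prime.
m = 62: 62 = 2 × 31; 63 = 3 × 21; 64 = 2 × 32; 65 = 5 × 13; 66 = 2 × 33 — all composite.
Hence m = 62 is a counterexample.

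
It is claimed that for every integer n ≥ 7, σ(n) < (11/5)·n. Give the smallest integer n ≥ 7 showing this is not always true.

The first 5 eligible values, up to n = 11, all satisfy the conclusion.
n = 12: σ(12) = 28; 28 ≥ 132/5.
Thus n = 12 disproves the claim, and no smaller n works.

n = 12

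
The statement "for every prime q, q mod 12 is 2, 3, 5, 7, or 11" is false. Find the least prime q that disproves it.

q = 13

A counterexample is any prime q such that the claim fails; we check each in order.
For q = 2, 3, 5, 7, 11 the conclusion holds.
q = 13: 13 mod 12 = 1 — not in {2, 3, 5, 7, 11}.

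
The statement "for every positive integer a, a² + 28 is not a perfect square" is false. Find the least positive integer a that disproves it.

We need the least positive integer a for which a² + 28 is a perfect square.
For a = 1, 2, 3, 4, 5 the conclusion holds.
a = 6: 6² + 28 = 64 = 8², a perfect square.

a = 6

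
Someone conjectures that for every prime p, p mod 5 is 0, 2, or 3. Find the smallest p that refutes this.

p = 11

Check each prime p in order until the claim fails.
The first 4 eligible values, up to p = 7, all satisfy the conclusion.
p = 11: 11 mod 5 = 1 — not in {0, 2, 3}.
Thus p = 11 disproves the claim, and no smaller p works.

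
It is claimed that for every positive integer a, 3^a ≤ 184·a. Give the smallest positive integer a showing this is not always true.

A counterexample is any positive integer a such that 3^a > 184·a; we check each in order.
For a = 1, 2, 3, 4, 5, 6 the conclusion holds.
a = 7: 3^a = 2187 and 184·a = 1288, so 2187 > 1288.

a = 7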